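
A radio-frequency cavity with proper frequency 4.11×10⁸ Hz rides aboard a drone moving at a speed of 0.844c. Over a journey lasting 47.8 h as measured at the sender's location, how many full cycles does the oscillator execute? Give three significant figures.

γ = 1/√(1 − 0.844²) = 1/√0.2877 = 1.864
The oscillator's own cycle count is N = f × τ where τ is the proper time aboard the drone. τ = Δt/γ = 47.8/1.864 = 25.64 h = 9.229×10⁴ s.
N = 4.11×10⁸ × 9.229×10⁴ = 3.793×10¹³.

N = 3.79×10¹³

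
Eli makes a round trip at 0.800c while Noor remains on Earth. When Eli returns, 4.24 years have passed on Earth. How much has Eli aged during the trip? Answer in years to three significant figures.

τ = 2.54 years

γ = 1/√(1 − 0.800²) = 1/√0.3600 = 1.667
Eli's clock measures proper time along the trip: τ = Δt/γ = 4.24/1.667 years.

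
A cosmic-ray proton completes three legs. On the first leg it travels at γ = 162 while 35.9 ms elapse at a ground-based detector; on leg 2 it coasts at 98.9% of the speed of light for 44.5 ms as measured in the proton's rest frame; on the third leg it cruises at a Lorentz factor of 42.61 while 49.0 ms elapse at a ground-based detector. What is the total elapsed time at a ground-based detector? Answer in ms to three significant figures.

Leg 1: 35.9 ms is already measured at a ground-based detector.
Leg 2: β = 0.989; γ = 1/√(1 − 0.989²) = 1/√0.02188 = 6.761; Δt_2 = 6.761 × 44.5 = 300.8 ms.
Leg 3: 49.0 ms is already measured at a ground-based detector.
Total: 35.90 + 300.8 + 49.00 ms.

Δt = 386 ms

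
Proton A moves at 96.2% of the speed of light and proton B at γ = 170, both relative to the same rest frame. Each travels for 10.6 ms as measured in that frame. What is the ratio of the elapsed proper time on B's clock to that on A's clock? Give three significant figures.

A: β = 0.962; γ = 1/√(1 − 0.962²) = 1/√0.07456 = 3.662. B: γ = 170.
τ_A/τ_B = γ_B/γ_A = 170.0/3.662 = 46.42, so τ_B/τ_A = 0.02154.

τ_B/τ_A = 0.0215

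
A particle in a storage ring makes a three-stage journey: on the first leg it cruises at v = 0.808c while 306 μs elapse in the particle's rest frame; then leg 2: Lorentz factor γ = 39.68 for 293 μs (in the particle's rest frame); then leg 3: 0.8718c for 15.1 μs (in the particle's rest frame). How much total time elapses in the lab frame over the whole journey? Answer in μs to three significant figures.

Δt = 1.22×10⁴ μs

Leg 1: γ = 1/√(1 − 0.808²) = 1/√0.3471 = 1.697; Δt_1 = 1.697 × 306 = 519.4 μs.
Leg 2: γ = 39.68; Δt_2 = 39.68 × 293 = 1.163×10⁴ μs.
Leg 3: γ = 1/√(1 − 0.8718²) = 1/√0.2400 = 2.041; Δt_3 = 2.041 × 15.1 = 30.83 μs.
Total: 519.4 + 1.163×10⁴ + 30.83 μs.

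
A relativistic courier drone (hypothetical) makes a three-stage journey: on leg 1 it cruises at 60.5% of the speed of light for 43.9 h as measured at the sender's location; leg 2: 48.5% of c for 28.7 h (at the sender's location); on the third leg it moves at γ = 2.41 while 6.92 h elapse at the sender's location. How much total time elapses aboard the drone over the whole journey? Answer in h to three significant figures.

Leg 1: β = 0.605; γ = 1/√(1 − 0.605²) = 1/√0.6340 = 1.256; τ_1 = 43.9/1.256 = 34.95 h.
Leg 2: β = 0.485; γ = 1/√(1 − 0.485²) = 1/√0.7648 = 1.143; τ_2 = 28.7/1.143 = 25.10 h.
Leg 3: γ = 2.41; τ_3 = 6.92/2.410 = 2.871 h.
Total: 34.95 + 25.10 + 2.871 h.

τ = 62.9 h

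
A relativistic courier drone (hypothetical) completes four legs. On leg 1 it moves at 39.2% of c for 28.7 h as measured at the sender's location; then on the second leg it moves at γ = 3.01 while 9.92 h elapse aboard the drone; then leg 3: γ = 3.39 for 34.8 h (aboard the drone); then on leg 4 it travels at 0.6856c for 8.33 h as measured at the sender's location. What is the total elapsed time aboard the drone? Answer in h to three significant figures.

Leg 1: β = 0.392; γ = 1/√(1 − 0.392²) = 1/√0.8463 = 1.087; τ_1 = 28.7/1.087 = 26.40 h.
Leg 2: 9.92 h is already measured aboard the drone.
Leg 3: 34.8 h is already measured aboard the drone.
Leg 4: γ = 1/√(1 − 0.6856²) = 1/√0.5300 = 1.374; τ_4 = 8.33/1.374 = 6.064 h.
Total: 26.40 + 9.920 + 34.80 + 6.064 h.

τ = 77.2 h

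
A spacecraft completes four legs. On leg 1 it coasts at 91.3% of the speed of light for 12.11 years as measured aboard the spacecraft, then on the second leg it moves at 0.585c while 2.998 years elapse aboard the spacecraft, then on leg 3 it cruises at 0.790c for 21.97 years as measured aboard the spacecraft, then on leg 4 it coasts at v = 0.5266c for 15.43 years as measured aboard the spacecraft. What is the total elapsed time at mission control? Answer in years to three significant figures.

Δt = 87.4 years

Leg 1: β = 0.913; γ = 1/√(1 − 0.913²) = 1/√0.1664 = 2.451; Δt_1 = 2.451 × 12.11 = 29.68 years.
Leg 2: γ = 1/√(1 − 0.585²) = 1/√0.6578 = 1.233; Δt_2 = 1.233 × 2.998 = 3.697 years.
Leg 3: γ = 1/√(1 − 0.790²) = 1/√0.3759 = 1.631; Δt_3 = 1.631 × 21.97 = 35.83 years.
Leg 4: γ = 1/√(1 − 0.5266²) = 1/√0.7227 = 1.176; Δt_4 = 1.176 × 15.43 = 18.15 years.
Total: 29.68 + 3.697 + 35.83 + 18.15 years.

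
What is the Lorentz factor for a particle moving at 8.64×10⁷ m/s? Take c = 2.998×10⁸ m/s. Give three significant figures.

γ = 1.04

β = 8.64×10⁷/2.998×10⁸ = 0.2882; γ = 1/√(1 − 0.2882²) = 1.044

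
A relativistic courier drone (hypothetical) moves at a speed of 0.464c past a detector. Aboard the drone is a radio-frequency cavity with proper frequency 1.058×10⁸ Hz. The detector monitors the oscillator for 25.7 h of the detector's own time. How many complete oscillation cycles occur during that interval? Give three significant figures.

N = 8.67×10¹²

γ = 1/√(1 − 0.464²) = 1/√0.7847 = 1.129
During 25.7 h of lab time, the oscillator's proper time advances by τ = Δt/γ = 25.7/1.129 = 22.77 h = 8.196×10⁴ s.
N = f × τ = 1.058×10⁸ × 8.196×10⁴ = 8.671×10¹².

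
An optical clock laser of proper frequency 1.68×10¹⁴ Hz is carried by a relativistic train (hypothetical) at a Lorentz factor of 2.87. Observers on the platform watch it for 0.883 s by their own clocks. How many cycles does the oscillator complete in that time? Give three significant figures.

γ = 2.87
During 0.883 s of lab time, the oscillator's proper time advances by τ = Δt/γ = 0.883/2.870 = 0.3077 s = 3.077×10⁻¹ s.
N = f × τ = 1.68×10¹⁴ × 3.077×10⁻¹ = 5.169×10¹³.

N = 5.17×10¹³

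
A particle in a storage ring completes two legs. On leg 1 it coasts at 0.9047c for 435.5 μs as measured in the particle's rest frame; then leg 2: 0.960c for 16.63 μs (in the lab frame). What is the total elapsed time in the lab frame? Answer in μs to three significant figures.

Leg 1: γ = 1/√(1 − 0.9047²) = 1/√0.1815 = 2.347; Δt_1 = 2.347 × 435.5 = 1022 μs.
Leg 2: 16.63 μs is already measured in the lab frame.
Total: 1022 + 16.63 μs.

Δt = 1040 μs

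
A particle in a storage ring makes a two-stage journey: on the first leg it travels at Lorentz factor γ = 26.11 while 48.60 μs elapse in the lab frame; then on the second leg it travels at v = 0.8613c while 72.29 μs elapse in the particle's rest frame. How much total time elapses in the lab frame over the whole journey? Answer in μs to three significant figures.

Δt = 191 μs

Leg 1: 48.60 μs is already measured in the lab frame.
Leg 2: γ = 1/√(1 − 0.8613²) = 1/√0.2582 = 1.968; Δt_2 = 1.968 × 72.29 = 142.3 μs.
Total: 48.60 + 142.3 μs.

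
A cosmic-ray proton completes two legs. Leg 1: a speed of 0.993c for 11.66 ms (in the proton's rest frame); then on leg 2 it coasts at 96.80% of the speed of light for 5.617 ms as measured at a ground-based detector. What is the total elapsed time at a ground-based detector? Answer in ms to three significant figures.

Δt = 104 ms

Leg 1: γ = 1/√(1 − 0.993²) = 1/√0.01395 = 8.466; Δt_1 = 8.466 × 11.66 = 98.72 ms.
Leg 2: 5.617 ms is already measured at a ground-based detector.
Total: 98.72 + 5.617 ms.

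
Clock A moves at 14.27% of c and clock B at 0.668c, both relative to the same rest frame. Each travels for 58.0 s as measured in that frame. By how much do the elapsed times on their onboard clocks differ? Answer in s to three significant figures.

|τ_A − τ_B| = 14.2 s

A: β = 0.1427; γ = 1/√(1 − 0.1427²) = 1/√0.9796 = 1.010; τ_A = 58.0/1.010 = 57.41 s.
B: γ = 1/√(1 − 0.668²) = 1/√0.5538 = 1.344; τ_B = 58.0/1.344 = 43.16 s.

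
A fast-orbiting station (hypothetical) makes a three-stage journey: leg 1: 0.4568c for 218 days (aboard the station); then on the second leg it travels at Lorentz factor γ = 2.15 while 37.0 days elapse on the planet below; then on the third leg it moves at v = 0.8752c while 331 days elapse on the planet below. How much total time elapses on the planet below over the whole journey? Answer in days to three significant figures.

Leg 1: γ = 1/√(1 − 0.4568²) = 1/√0.7913 = 1.124; Δt_1 = 1.124 × 218 = 245.1 days.
Leg 2: 37.0 days is already measured on the planet below.
Leg 3: 331 days is already measured on the planet below.
Total: 245.1 + 37.00 + 331.0 days.

Δt = 613 days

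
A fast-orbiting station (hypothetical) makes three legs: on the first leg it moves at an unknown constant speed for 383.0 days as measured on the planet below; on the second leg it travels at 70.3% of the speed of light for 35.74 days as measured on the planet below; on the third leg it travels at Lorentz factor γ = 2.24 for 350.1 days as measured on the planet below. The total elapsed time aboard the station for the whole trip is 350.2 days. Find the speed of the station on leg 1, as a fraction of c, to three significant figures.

β = 0.898

Leg 1: speed unknown; τ_1 = 383.0/γ_1.
Leg 2: β = 0.703; γ = 1/√(1 − 0.703²) = 1/√0.5058 = 1.406; τ_2 = 35.74/1.406 = 25.42 days.
Leg 3: γ = 2.24; τ_3 = 350.1/2.240 = 156.3 days.
Total proper time: τ_1 + 25.42 + 156.3 = 350.2, so τ_1 = 350.2 − 181.7 = 168.5 days.
γ_1 = 383.0/168.5 = 2.273; β = √(1 − 1/γ²) = √0.8065.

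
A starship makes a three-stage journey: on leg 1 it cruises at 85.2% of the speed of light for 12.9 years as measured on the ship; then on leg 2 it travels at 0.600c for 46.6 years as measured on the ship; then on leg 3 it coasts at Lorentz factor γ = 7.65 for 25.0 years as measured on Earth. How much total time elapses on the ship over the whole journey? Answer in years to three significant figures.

Leg 1: 12.9 years is already measured on the ship.
Leg 2: 46.6 years is already measured on the ship.
Leg 3: γ = 7.65; τ_3 = 25.0/7.650 = 3.268 years.
Total: 12.90 + 46.60 + 3.268 years.

τ = 62.8 years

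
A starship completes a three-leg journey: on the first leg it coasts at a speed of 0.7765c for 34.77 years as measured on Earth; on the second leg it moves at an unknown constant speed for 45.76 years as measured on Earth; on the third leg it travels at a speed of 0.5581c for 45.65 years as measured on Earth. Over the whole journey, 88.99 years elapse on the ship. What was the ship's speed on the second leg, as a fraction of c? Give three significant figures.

β = 0.770

Leg 1: γ = 1/√(1 − 0.7765²) = 1/√0.3970 = 1.587; τ_1 = 34.77/1.587 = 21.91 years.
Leg 2: speed unknown; τ_2 = 45.76/γ_2.
Leg 3: γ = 1/√(1 − 0.5581²) = 1/√0.6885 = 1.205; τ_3 = 45.65/1.205 = 37.88 years.
Total proper time: 21.91 + τ_2 + 37.88 = 88.99, so τ_2 = 88.99 − 59.79 = 29.20 years.
γ_2 = 45.76/29.20 = 1.567; β = √(1 − 1/γ²) = √0.5928.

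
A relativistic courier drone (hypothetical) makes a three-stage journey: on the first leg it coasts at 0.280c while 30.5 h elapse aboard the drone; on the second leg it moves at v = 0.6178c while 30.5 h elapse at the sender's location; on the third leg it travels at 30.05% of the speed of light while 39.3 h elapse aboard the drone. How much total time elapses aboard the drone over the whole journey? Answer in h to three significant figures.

Leg 1: 30.5 h is already measured aboard the drone.
Leg 2: γ = 1/√(1 − 0.6178²) = 1/√0.6183 = 1.272; τ_2 = 30.5/1.272 = 23.98 h.
Leg 3: 39.3 h is already measured aboard the drone.
Total: 30.50 + 23.98 + 39.30 h.

τ = 93.8 h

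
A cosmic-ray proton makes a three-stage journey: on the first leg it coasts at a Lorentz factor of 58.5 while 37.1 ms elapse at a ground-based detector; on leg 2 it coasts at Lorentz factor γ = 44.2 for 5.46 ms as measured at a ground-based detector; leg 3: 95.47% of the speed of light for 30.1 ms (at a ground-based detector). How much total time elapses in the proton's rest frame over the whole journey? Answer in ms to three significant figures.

Leg 1: γ = 58.5; τ_1 = 37.1/58.50 = 0.6342 ms.
Leg 2: γ = 44.2; τ_2 = 5.46/44.20 = 0.1235 ms.
Leg 3: β = 0.9547; γ = 1/√(1 − 0.9547²) = 1/√0.08855 = 3.361; τ_3 = 30.1/3.361 = 8.957 ms.
Total: 0.6342 + 0.1235 + 8.957 ms.

τ = 9.71 ms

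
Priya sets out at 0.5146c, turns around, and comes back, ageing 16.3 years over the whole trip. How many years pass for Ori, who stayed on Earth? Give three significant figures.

γ = 1/√(1 − 0.5146²) = 1/√0.7352 = 1.166
Earth-frame duration is the dilated interval: Δt = γτ = 1.166 × 16.3 years.

Δt = 19.0 years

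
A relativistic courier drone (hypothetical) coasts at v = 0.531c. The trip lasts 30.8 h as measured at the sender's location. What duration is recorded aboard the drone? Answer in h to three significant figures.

γ = 1/√(1 − 0.531²) = 1/√0.7180 = 1.180
The interval measured at the sender's location is the dilated one; the clock aboard the drone measures the proper time τ = Δt/γ = 30.8/1.180 h.

τ = 26.1 h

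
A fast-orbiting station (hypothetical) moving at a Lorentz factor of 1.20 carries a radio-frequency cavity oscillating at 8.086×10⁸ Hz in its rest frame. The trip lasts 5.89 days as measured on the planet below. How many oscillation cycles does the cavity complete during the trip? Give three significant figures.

N = 3.43×10¹⁴

γ = 1.20
The oscillator's own cycle count is N = f × τ where τ is the proper time aboard the station. τ = Δt/γ = 5.89/1.200 = 4.908 days = 4.241×10⁵ s.
N = 8.086×10⁸ × 4.241×10⁵ = 3.429×10¹⁴.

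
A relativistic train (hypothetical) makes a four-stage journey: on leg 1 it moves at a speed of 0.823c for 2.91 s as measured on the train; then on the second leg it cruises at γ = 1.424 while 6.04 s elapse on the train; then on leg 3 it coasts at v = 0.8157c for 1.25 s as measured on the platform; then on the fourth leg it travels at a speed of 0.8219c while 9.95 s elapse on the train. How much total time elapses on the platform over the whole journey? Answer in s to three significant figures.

Leg 1: γ = 1/√(1 − 0.823²) = 1/√0.3227 = 1.760; Δt_1 = 1.760 × 2.91 = 5.123 s.
Leg 2: γ = 1.424; Δt_2 = 1.424 × 6.04 = 8.601 s.
Leg 3: 1.25 s is already measured on the platform.
Leg 4: γ = 1/√(1 − 0.8219²) = 1/√0.3245 = 1.756; Δt_4 = 1.756 × 9.95 = 17.47 s.
Total: 5.123 + 8.601 + 1.250 + 17.47 s.

Δt = 32.4 s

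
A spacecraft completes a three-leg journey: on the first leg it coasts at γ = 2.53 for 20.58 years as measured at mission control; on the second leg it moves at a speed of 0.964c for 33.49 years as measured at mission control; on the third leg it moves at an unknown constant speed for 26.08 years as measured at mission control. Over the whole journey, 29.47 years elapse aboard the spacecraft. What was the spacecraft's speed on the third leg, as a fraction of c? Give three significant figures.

β = 0.879

Leg 1: γ = 2.53; τ_1 = 20.58/2.530 = 8.134 years.
Leg 2: γ = 1/√(1 − 0.964²) = 1/√0.07070 = 3.761; τ_2 = 33.49/3.761 = 8.905 years.
Leg 3: speed unknown; τ_3 = 26.08/γ_3.
Total proper time: 8.134 + 8.905 + τ_3 = 29.47, so τ_3 = 29.47 − 17.04 = 12.43 years.
γ_3 = 26.08/12.43 = 2.098; β = √(1 − 1/γ²) = √0.7728.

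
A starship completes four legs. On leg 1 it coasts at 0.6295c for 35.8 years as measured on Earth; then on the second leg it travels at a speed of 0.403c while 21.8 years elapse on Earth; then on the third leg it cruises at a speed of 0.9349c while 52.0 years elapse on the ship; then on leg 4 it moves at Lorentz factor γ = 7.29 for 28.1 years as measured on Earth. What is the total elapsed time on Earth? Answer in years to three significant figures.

Δt = 232 years

Leg 1: 35.8 years is already measured on Earth.
Leg 2: 21.8 years is already measured on Earth.
Leg 3: γ = 1/√(1 − 0.9349²) = 1/√0.1260 = 2.818; Δt_3 = 2.818 × 52.0 = 146.5 years.
Leg 4: 28.1 years is already measured on Earth.
Total: 35.80 + 21.80 + 146.5 + 28.10 years.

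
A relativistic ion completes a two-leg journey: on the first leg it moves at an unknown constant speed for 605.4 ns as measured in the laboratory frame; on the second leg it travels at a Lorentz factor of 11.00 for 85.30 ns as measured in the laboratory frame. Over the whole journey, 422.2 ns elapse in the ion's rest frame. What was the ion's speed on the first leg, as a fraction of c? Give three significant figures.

β = 0.729

Leg 1: speed unknown; τ_1 = 605.4/γ_1.
Leg 2: γ = 11.00; τ_2 = 85.30/11.00 = 7.755 ns.
Total proper time: τ_1 + 7.755 = 422.2, so τ_1 = 422.2 − 7.755 = 414.4 ns.
γ_1 = 605.4/414.4 = 1.461; β = √(1 − 1/γ²) = √0.5313.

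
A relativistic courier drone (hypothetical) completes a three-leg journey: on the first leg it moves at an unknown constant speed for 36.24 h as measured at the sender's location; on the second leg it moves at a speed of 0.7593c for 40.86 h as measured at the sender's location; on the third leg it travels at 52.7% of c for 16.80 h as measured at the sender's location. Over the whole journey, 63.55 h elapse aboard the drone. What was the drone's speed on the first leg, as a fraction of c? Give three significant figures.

Leg 1: speed unknown; τ_1 = 36.24/γ_1.
Leg 2: γ = 1/√(1 − 0.7593²) = 1/√0.4235 = 1.537; τ_2 = 40.86/1.537 = 26.59 h.
Leg 3: β = 0.527; γ = 1/√(1 − 0.527²) = 1/√0.7223 = 1.177; τ_3 = 16.80/1.177 = 14.28 h.
Total proper time: τ_1 + 26.59 + 14.28 = 63.55, so τ_1 = 63.55 − 40.87 = 22.68 h.
γ_1 = 36.24/22.68 = 1.598; β = √(1 − 1/γ²) = √0.6082.

β = 0.780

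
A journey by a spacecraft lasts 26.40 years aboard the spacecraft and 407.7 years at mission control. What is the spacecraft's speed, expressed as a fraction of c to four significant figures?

β = 0.9979

The proper time is measured aboard the spacecraft (both events occur at the spacecraft's location); Δt is measured at mission control. γ = Δt/τ = 407.7/26.40 = 15.44.
β = √(1 − 1/γ²) = √(1 − 0.004193) = √0.9958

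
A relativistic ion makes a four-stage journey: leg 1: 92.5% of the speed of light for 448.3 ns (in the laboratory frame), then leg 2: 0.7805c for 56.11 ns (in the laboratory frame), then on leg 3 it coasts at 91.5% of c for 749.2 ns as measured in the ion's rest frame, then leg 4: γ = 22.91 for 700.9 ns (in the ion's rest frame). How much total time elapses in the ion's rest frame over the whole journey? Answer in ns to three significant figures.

Leg 1: β = 0.925; γ = 1/√(1 − 0.925²) = 1/√0.1444 = 2.632; τ_1 = 448.3/2.632 = 170.3 ns.
Leg 2: γ = 1/√(1 − 0.7805²) = 1/√0.3908 = 1.600; τ_2 = 56.11/1.600 = 35.08 ns.
Leg 3: 749.2 ns is already measured in the ion's rest frame.
Leg 4: 700.9 ns is already measured in the ion's rest frame.
Total: 170.3 + 35.08 + 749.2 + 700.9 ns.

τ = 1660 ns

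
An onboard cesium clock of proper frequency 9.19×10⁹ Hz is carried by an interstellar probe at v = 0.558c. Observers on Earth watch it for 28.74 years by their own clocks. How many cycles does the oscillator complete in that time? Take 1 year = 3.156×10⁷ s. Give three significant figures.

γ = 1/√(1 − 0.558²) = 1/√0.6886 = 1.205
During 28.74 years of lab time, the oscillator's proper time advances by τ = Δt/γ = 28.74/1.205 = 23.85 years = 7.527×10⁸ s.
N = f × τ = 9.19×10⁹ × 7.527×10⁸ = 6.917×10¹⁸.

N = 6.92×10¹⁸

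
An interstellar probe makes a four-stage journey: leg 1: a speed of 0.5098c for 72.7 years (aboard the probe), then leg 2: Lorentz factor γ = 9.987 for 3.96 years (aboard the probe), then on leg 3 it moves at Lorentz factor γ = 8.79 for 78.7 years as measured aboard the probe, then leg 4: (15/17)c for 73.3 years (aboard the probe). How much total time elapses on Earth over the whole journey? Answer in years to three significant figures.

Δt = 972 years

Leg 1: γ = 1/√(1 − 0.5098²) = 1/√0.7401 = 1.162; Δt_1 = 1.162 × 72.7 = 84.51 years.
Leg 2: γ = 9.987; Δt_2 = 9.987 × 3.96 = 39.55 years.
Leg 3: γ = 8.79; Δt_3 = 8.790 × 78.7 = 691.8 years.
Leg 4: γ = 1/√(1 − (15/17)²) = 17/8 = 2.125; Δt_4 = 2.125 × 73.3 = 155.8 years.
Total: 84.51 + 39.55 + 691.8 + 155.8 years.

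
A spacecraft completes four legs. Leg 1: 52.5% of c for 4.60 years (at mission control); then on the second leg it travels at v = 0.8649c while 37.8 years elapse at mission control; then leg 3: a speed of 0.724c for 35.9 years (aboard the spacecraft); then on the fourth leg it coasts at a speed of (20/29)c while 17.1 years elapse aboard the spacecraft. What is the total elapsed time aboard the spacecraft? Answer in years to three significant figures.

τ = 75.9 years

Leg 1: β = 0.525; γ = 1/√(1 − 0.525²) = 1/√0.7244 = 1.175; τ_1 = 4.60/1.175 = 3.915 years.
Leg 2: γ = 1/√(1 − 0.8649²) = 1/√0.2519 = 1.992; τ_2 = 37.8/1.992 = 18.97 years.
Leg 3: 35.9 years is already measured aboard the spacecraft.
Leg 4: 17.1 years is already measured aboard the spacecraft.
Total: 3.915 + 18.97 + 35.90 + 17.10 years.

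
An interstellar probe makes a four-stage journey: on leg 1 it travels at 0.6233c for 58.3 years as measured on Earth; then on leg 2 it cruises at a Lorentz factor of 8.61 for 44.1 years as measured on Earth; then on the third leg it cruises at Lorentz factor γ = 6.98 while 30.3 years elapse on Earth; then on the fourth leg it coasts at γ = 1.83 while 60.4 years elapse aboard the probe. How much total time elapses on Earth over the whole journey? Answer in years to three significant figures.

Leg 1: 58.3 years is already measured on Earth.
Leg 2: 44.1 years is already measured on Earth.
Leg 3: 30.3 years is already measured on Earth.
Leg 4: γ = 1.83; Δt_4 = 1.830 × 60.4 = 110.5 years.
Total: 58.30 + 44.10 + 30.30 + 110.5 years.

Δt = 243 years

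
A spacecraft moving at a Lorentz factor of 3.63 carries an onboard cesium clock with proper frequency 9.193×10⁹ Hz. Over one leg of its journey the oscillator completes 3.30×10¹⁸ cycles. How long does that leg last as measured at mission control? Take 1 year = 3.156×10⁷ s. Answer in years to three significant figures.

γ = 3.63
Proper time for N cycles: τ = N/f = 3.30×10¹⁸/(9.193×10⁹) = 3.590×10⁸ s = 11.37 years.
Lab-frame duration Δt = γτ = 3.630 × 11.37 = 41.29 years.

Δt = 41.3 years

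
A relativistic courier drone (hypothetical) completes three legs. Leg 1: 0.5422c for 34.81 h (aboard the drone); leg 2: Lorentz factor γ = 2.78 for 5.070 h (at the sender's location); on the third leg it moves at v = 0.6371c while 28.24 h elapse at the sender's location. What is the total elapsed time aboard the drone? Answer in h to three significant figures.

Leg 1: 34.81 h is already measured aboard the drone.
Leg 2: γ = 2.78; τ_2 = 5.070/2.780 = 1.824 h.
Leg 3: γ = 1/√(1 − 0.6371²) = 1/√0.5941 = 1.297; τ_3 = 28.24/1.297 = 21.77 h.
Total: 34.81 + 1.824 + 21.77 h.

τ = 58.4 h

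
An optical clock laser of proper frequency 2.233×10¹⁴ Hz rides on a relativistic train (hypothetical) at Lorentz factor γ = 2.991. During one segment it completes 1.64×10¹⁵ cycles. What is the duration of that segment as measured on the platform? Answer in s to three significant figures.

Δt = 22.0 s

γ = 2.991
Proper time for N cycles: τ = N/f = 1.64×10¹⁵/(2.233×10¹⁴) = 7.344×10⁰ s = 7.344 s.
Lab-frame duration Δt = γτ = 2.991 × 7.344 = 21.97 s.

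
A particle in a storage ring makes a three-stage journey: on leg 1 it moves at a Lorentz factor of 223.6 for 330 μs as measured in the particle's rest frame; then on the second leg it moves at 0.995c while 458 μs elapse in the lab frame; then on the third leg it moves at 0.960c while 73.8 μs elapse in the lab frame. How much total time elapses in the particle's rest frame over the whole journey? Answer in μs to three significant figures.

Leg 1: 330 μs is already measured in the particle's rest frame.
Leg 2: γ = 1/√(1 − 0.995²) = 1/√0.009975 = 10.01; τ_2 = 458/10.01 = 45.74 μs.
Leg 3: γ = 1/√(1 − 0.960²) = 25/7 ≈ 3.571; τ_3 = 73.8/3.571 = 20.66 μs.
Total: 330.0 + 45.74 + 20.66 μs.

τ = 396 μs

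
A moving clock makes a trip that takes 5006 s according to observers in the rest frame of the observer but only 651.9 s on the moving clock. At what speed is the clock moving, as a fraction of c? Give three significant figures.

The proper time is measured on the moving clock (both events occur at the clock's location); Δt is measured in the rest frame of the observer. γ = Δt/τ = 5006/651.9 = 7.679.
β = √(1 − 1/γ²) = √(1 − 0.01696) = √0.9830

v = 0.991c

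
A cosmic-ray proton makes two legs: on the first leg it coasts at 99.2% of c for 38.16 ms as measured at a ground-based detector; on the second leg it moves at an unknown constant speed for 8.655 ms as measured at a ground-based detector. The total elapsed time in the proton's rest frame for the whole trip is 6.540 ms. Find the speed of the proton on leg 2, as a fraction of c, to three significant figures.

Leg 1: β = 0.992; γ = 1/√(1 − 0.992²) = 1/√0.01594 = 7.922; τ_1 = 38.16/7.922 = 4.817 ms.
Leg 2: speed unknown; τ_2 = 8.655/γ_2.
Total proper time: 4.817 + τ_2 = 6.540, so τ_2 = 6.540 − 4.817 = 1.723 ms.
γ_2 = 8.655/1.723 = 5.024; β = √(1 − 1/γ²) = √0.9604.

β = 0.980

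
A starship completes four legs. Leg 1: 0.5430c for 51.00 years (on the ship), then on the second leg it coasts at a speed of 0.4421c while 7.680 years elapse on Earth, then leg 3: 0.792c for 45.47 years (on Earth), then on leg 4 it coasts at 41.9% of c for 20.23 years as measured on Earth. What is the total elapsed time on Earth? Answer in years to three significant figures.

Leg 1: γ = 1/√(1 − 0.5430²) = 1/√0.7052 = 1.191; Δt_1 = 1.191 × 51.00 = 60.73 years.
Leg 2: 7.680 years is already measured on Earth.
Leg 3: 45.47 years is already measured on Earth.
Leg 4: 20.23 years is already measured on Earth.
Total: 60.73 + 7.680 + 45.47 + 20.23 years.

Δt = 134 years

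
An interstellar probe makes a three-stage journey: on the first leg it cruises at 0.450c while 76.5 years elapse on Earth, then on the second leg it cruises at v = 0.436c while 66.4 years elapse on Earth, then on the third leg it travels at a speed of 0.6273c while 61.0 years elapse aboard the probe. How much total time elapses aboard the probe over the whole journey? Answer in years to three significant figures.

Leg 1: γ = 1/√(1 − 0.450²) = 1/√0.7975 = 1.120; τ_1 = 76.5/1.120 = 68.32 years.
Leg 2: γ = 1/√(1 − 0.436²) = 1/√0.8099 = 1.111; τ_2 = 66.4/1.111 = 59.76 years.
Leg 3: 61.0 years is already measured aboard the probe.
Total: 68.32 + 59.76 + 61.00 years.

τ = 189 years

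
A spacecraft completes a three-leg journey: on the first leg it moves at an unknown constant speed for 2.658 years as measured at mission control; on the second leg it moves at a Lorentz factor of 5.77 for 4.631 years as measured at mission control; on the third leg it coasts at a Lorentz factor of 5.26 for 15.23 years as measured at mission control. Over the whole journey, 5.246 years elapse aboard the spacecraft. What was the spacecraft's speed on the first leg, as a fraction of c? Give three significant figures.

β = 0.813

Leg 1: speed unknown; τ_1 = 2.658/γ_1.
Leg 2: γ = 5.77; τ_2 = 4.631/5.770 = 0.8026 years.
Leg 3: γ = 5.26; τ_3 = 15.23/5.260 = 2.895 years.
Total proper time: τ_1 + 0.8026 + 2.895 = 5.246, so τ_1 = 5.246 − 3.698 = 1.548 years.
γ_1 = 2.658/1.548 = 1.717; β = √(1 − 1/γ²) = √0.6608.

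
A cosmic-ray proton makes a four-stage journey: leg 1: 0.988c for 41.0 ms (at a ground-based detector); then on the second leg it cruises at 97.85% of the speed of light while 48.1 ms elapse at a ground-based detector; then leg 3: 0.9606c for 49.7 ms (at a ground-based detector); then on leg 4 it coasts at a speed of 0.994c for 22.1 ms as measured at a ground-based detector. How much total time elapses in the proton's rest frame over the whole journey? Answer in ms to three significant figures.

τ = 32.5 ms

Leg 1: γ = 1/√(1 − 0.988²) = 1/√0.02386 = 6.474; τ_1 = 41.0/6.474 = 6.333 ms.
Leg 2: β = 0.9785; γ = 1/√(1 − 0.9785²) = 1/√0.04254 = 4.849; τ_2 = 48.1/4.849 = 9.920 ms.
Leg 3: γ = 1/√(1 − 0.9606²) = 1/√0.07725 = 3.598; τ_3 = 49.7/3.598 = 13.81 ms.
Leg 4: γ = 1/√(1 − 0.994²) = 1/√0.01196 = 9.142; τ_4 = 22.1/9.142 = 2.417 ms.
Total: 6.333 + 9.920 + 13.81 + 2.417 ms.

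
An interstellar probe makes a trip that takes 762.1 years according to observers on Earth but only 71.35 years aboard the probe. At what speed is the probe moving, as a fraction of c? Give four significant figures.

The proper time is measured aboard the probe (both events occur at the probe's location); Δt is measured on Earth. γ = Δt/τ = 762.1/71.35 = 10.68.
β = √(1 − 1/γ²) = √(1 − 0.008765) = √0.9912

v = 0.9956c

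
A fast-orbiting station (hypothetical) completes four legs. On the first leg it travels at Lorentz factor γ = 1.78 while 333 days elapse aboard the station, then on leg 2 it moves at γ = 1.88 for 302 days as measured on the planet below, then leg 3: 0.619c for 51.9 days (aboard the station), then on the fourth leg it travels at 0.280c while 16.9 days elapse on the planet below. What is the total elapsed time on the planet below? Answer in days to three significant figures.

Δt = 978 days

Leg 1: γ = 1.78; Δt_1 = 1.780 × 333 = 592.7 days.
Leg 2: 302 days is already measured on the planet below.
Leg 3: γ = 1/√(1 − 0.619²) = 1/√0.6168 = 1.273; Δt_3 = 1.273 × 51.9 = 66.08 days.
Leg 4: 16.9 days is already measured on the planet below.
Total: 592.7 + 302.0 + 66.08 + 16.90 days.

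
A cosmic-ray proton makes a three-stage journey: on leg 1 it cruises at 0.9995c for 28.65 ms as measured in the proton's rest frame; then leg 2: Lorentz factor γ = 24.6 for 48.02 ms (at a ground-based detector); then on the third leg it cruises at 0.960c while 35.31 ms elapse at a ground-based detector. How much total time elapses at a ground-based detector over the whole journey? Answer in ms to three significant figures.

Leg 1: γ = 1/√(1 − 0.9995²) = 1/√9.997×10⁻⁴ = 31.63; Δt_1 = 31.63 × 28.65 = 906.1 ms.
Leg 2: 48.02 ms is already measured at a ground-based detector.
Leg 3: 35.31 ms is already measured at a ground-based detector.
Total: 906.1 + 48.02 + 35.31 ms.

Δt = 989 ms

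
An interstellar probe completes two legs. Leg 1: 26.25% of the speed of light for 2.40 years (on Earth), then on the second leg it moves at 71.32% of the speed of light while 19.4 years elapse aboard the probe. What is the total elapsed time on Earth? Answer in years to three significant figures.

Leg 1: 2.40 years is already measured on Earth.
Leg 2: β = 0.7132; γ = 1/√(1 − 0.7132²) = 1/√0.4913 = 1.427; Δt_2 = 1.427 × 19.4 = 27.68 years.
Total: 2.400 + 27.68 years.

Δt = 30.1 years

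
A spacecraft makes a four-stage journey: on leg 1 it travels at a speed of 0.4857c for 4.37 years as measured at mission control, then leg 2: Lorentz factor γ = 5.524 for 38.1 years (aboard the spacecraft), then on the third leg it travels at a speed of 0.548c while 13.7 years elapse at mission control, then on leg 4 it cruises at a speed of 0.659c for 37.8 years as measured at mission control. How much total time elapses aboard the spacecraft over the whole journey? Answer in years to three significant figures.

τ = 81.8 years

Leg 1: γ = 1/√(1 − 0.4857²) = 1/√0.7641 = 1.144; τ_1 = 4.37/1.144 = 3.820 years.
Leg 2: 38.1 years is already measured aboard the spacecraft.
Leg 3: γ = 1/√(1 − 0.548²) = 1/√0.6997 = 1.195; τ_3 = 13.7/1.195 = 11.46 years.
Leg 4: γ = 1/√(1 − 0.659²) = 1/√0.5657 = 1.330; τ_4 = 37.8/1.330 = 28.43 years.
Total: 3.820 + 38.10 + 11.46 + 28.43 years.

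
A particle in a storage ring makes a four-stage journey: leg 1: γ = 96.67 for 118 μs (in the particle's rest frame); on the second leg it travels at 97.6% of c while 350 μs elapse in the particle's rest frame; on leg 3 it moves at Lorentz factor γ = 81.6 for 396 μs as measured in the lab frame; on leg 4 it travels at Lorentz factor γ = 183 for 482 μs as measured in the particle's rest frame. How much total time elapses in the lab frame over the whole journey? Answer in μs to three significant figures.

Δt = 1.02×10⁵ μs

Leg 1: γ = 96.67; Δt_1 = 96.67 × 118 = 1.141×10⁴ μs.
Leg 2: β = 0.976; γ = 1/√(1 − 0.976²) = 1/√0.04742 = 4.592; Δt_2 = 4.592 × 350 = 1607 μs.
Leg 3: 396 μs is already measured in the lab frame.
Leg 4: γ = 183; Δt_4 = 183.0 × 482 = 8.821×10⁴ μs.
Total: 1.141×10⁴ + 1607 + 396.0 + 8.821×10⁴ μs.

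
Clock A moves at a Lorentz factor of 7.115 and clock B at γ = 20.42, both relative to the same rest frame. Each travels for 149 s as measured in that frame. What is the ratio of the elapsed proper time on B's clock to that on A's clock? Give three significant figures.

τ_B/τ_A = 0.348

A: γ = 7.115. B: γ = 20.42.
τ_A/τ_B = γ_B/γ_A = 20.42/7.115 = 2.870, so τ_B/τ_A = 0.3484.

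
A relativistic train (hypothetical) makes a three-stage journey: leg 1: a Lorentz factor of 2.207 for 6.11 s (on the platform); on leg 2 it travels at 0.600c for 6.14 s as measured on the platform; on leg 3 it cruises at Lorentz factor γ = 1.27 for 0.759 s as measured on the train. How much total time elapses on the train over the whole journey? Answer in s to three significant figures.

Leg 1: γ = 2.207; τ_1 = 6.11/2.207 = 2.768 s.
Leg 2: γ = 1/√(1 − 0.600²) = 5/4 = 1.250; τ_2 = 6.14/1.250 = 4.912 s.
Leg 3: 0.759 s is already measured on the train.
Total: 2.768 + 4.912 + 0.7590 s.

τ = 8.44 s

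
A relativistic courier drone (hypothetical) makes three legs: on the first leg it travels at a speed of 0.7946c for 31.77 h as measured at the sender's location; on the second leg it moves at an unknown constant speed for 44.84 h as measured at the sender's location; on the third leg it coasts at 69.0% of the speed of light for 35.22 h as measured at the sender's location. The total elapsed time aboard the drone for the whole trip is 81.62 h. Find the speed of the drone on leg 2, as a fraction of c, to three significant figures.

β = 0.570

Leg 1: γ = 1/√(1 − 0.7946²) = 1/√0.3686 = 1.647; τ_1 = 31.77/1.647 = 19.29 h.
Leg 2: speed unknown; τ_2 = 44.84/γ_2.
Leg 3: β = 0.690; γ = 1/√(1 − 0.690²) = 1/√0.5239 = 1.382; τ_3 = 35.22/1.382 = 25.49 h.
Total proper time: 19.29 + τ_2 + 25.49 = 81.62, so τ_2 = 81.62 − 44.78 = 36.84 h.
γ_2 = 44.84/36.84 = 1.217; β = √(1 − 1/γ²) = √0.3250.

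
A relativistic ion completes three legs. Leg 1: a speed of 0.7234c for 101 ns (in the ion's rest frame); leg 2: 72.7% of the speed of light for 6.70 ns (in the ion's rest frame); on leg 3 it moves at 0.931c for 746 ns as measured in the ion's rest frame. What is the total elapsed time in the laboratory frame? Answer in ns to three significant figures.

Δt = 2200 ns

Leg 1: γ = 1/√(1 − 0.7234²) = 1/√0.4767 = 1.448; Δt_1 = 1.448 × 101 = 146.3 ns.
Leg 2: β = 0.727; γ = 1/√(1 − 0.727²) = 1/√0.4715 = 1.456; Δt_2 = 1.456 × 6.70 = 9.758 ns.
Leg 3: γ = 1/√(1 − 0.931²) = 1/√0.1332 = 2.740; Δt_3 = 2.740 × 746 = 2044 ns.
Total: 146.3 + 9.758 + 2044 ns.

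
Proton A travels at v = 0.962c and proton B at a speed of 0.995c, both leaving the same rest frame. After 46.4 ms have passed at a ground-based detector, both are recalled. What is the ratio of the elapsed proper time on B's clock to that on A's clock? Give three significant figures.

A: γ = 1/√(1 − 0.962²) = 1/√0.07456 = 3.662. B: γ = 1/√(1 − 0.995²) = 1/√0.009975 = 10.01.
τ_A/τ_B = γ_B/γ_A = 10.01/3.662 = 2.734, so τ_B/τ_A = 0.3658.

τ_B/τ_A = 0.366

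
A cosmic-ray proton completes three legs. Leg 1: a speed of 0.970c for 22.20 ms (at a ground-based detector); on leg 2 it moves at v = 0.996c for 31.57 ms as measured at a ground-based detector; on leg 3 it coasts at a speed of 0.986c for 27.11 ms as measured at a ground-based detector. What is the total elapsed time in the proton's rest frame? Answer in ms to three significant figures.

Leg 1: γ = 1/√(1 − 0.970²) = 1/√0.05910 = 4.113; τ_1 = 22.20/4.113 = 5.397 ms.
Leg 2: γ = 1/√(1 − 0.996²) = 1/√0.007984 = 11.19; τ_2 = 31.57/11.19 = 2.821 ms.
Leg 3: γ = 1/√(1 − 0.986²) = 1/√0.02780 = 5.997; τ_3 = 27.11/5.997 = 4.520 ms.
Total: 5.397 + 2.821 + 4.520 ms.

τ = 12.7 ms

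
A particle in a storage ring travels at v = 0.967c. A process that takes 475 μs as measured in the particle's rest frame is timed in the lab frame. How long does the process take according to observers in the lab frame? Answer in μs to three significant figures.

γ = 1/√(1 − 0.967²) = 1/√0.06491 = 3.925
The interval measured in the particle's rest frame is the proper time (both events occur at the same place in that frame); the lab-frame interval is Δt = γτ = 3.925 × 475 μs.

Δt = 1860 μs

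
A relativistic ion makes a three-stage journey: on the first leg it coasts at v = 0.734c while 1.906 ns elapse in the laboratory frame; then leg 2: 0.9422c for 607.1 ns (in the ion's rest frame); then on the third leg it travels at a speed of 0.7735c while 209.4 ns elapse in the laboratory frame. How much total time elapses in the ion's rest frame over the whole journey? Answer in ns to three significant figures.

τ = 741 ns

Leg 1: γ = 1/√(1 − 0.734²) = 1/√0.4612 = 1.472; τ_1 = 1.906/1.472 = 1.294 ns.
Leg 2: 607.1 ns is already measured in the ion's rest frame.
Leg 3: γ = 1/√(1 − 0.7735²) = 1/√0.4017 = 1.578; τ_3 = 209.4/1.578 = 132.7 ns.
Total: 1.294 + 607.1 + 132.7 ns.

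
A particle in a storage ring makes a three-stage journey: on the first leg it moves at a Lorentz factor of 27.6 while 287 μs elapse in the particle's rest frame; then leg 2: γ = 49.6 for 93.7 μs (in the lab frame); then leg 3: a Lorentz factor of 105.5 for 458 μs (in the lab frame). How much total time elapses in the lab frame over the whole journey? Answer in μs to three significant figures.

Leg 1: γ = 27.6; Δt_1 = 27.60 × 287 = 7921 μs.
Leg 2: 93.7 μs is already measured in the lab frame.
Leg 3: 458 μs is already measured in the lab frame.
Total: 7921 + 93.70 + 458.0 μs.

Δt = 8470 μs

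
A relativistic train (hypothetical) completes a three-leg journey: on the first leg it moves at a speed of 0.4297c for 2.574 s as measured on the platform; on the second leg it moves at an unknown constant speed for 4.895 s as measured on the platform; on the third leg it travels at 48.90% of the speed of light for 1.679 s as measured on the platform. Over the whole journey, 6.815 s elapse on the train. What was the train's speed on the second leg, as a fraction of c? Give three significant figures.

Leg 1: γ = 1/√(1 − 0.4297²) = 1/√0.8154 = 1.107; τ_1 = 2.574/1.107 = 2.324 s.
Leg 2: speed unknown; τ_2 = 4.895/γ_2.
Leg 3: β = 0.4890; γ = 1/√(1 − 0.4890²) = 1/√0.7609 = 1.146; τ_3 = 1.679/1.146 = 1.465 s.
Total proper time: 2.324 + τ_2 + 1.465 = 6.815, so τ_2 = 6.815 − 3.789 = 3.026 s.
γ_2 = 4.895/3.026 = 1.618; β = √(1 − 1/γ²) = √0.6178.

β = 0.786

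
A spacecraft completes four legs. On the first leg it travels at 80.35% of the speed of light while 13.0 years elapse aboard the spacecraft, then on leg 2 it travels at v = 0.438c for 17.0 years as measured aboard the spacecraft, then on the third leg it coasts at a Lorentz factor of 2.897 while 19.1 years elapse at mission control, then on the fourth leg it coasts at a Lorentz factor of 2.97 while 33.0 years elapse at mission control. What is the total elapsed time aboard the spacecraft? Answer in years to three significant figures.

Leg 1: 13.0 years is already measured aboard the spacecraft.
Leg 2: 17.0 years is already measured aboard the spacecraft.
Leg 3: γ = 2.897; τ_3 = 19.1/2.897 = 6.593 years.
Leg 4: γ = 2.97; τ_4 = 33.0/2.970 = 11.11 years.
Total: 13.00 + 17.00 + 6.593 + 11.11 years.

τ = 47.7 years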